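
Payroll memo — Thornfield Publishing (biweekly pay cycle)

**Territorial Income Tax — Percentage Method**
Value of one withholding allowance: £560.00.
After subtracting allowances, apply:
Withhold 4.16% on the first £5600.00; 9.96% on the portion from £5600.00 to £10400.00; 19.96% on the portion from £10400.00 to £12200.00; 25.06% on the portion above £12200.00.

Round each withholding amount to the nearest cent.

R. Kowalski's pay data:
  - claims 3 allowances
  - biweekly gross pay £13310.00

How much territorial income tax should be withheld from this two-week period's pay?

£956.55

Territorial Income Tax: taxable = £13310.00 − 3×£560.00 = £11630.00
  £711.04 + 19.96% × (£11630.00 − £10400.00) = £711.04 + 19.96% × £1230.00 = £956.55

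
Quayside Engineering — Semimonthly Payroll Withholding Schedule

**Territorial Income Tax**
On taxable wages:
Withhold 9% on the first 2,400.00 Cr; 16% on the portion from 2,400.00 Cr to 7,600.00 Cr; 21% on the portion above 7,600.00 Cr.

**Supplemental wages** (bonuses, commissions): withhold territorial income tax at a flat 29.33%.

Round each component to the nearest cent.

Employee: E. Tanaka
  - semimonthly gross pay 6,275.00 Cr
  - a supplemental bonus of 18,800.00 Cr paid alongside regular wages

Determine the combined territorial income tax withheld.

Territorial Income Tax: taxable = 6,275.00 Cr
  216.00 Cr + 16% × (6,275.00 Cr − 2,400.00 Cr) = 216.00 Cr + 16% × 3,875.00 Cr = 836.00 Cr
Supplemental (29.33% flat on bonus): 29.33% × 18,800.00 Cr = 5,514.04 Cr
Total territorial income tax: 836.00 Cr + 5,514.04 Cr = 6,350.04 Cr

6,350.04 Cr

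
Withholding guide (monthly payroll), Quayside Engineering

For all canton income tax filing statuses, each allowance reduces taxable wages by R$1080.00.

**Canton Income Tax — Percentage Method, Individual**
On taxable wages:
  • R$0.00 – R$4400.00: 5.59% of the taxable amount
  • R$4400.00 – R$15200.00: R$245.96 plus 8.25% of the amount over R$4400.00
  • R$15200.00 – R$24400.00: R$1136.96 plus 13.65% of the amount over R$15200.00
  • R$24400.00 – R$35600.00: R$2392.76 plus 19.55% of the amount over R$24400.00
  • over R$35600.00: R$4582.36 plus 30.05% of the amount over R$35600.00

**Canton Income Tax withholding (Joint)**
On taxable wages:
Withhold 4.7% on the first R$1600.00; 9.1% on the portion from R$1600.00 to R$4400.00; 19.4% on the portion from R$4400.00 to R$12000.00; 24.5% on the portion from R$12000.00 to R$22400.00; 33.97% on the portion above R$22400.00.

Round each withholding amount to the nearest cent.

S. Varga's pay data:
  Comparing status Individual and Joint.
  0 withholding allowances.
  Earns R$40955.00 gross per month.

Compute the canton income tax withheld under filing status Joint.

R$10655.53

Canton Income Tax (Joint): taxable = R$40955.00
  R$4352.40 + 33.97% × (R$40955.00 − R$22400.00) = R$4352.40 + 33.97% × R$18555.00 = R$10655.53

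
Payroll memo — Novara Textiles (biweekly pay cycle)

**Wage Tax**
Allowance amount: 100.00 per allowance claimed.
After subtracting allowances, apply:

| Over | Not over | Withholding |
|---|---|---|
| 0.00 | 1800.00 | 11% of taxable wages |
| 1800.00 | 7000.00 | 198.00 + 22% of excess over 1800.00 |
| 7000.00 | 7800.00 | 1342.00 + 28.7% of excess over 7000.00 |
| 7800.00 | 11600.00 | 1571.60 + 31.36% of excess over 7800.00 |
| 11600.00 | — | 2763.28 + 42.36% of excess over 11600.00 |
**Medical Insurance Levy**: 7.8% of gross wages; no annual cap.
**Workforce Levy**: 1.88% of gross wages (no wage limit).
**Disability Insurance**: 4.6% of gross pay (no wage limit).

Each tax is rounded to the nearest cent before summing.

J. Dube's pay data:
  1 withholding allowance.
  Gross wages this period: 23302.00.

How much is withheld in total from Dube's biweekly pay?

Wage Tax: taxable = 23302.00 − 1×100.00 = 23202.00
  2763.28 + 42.36% × (23202.00 − 11600.00) = 2763.28 + 42.36% × 11602.00 = 7677.89
Medical Insurance Levy: 7.8% × 23302.00 = 1817.56
Workforce Levy: 1.88% × 23302.00 = 438.08
Disability Insurance: 4.6% × 23302.00 = 1071.89
Total: 7677.89 + 1817.56 + 438.08 + 1071.89 = 11005.42

11005.42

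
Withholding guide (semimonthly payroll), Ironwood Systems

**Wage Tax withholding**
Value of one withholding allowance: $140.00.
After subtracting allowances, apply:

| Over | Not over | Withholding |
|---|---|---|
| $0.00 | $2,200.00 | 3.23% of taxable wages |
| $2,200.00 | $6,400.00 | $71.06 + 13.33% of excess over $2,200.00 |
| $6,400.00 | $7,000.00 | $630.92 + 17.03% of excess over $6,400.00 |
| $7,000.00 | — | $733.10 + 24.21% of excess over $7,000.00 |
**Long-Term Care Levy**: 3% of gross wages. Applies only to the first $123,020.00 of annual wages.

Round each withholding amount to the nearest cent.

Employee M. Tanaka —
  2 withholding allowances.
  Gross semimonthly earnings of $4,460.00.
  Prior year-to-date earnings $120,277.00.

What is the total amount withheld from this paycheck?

Wage Tax: taxable = $4,460.00 − 2×$140.00 = $4,180.00
  $71.06 + 13.33% × ($4,180.00 − $2,200.00) = $71.06 + 13.33% × $1,980.00 = $334.99
Long-Term Care Levy: cap $123,020.00 − YTD $120,277.00 = $2,743.00 subject; 3% × $2,743.00 = $82.29
Total: $334.99 + $82.29 = $417.28

$417.28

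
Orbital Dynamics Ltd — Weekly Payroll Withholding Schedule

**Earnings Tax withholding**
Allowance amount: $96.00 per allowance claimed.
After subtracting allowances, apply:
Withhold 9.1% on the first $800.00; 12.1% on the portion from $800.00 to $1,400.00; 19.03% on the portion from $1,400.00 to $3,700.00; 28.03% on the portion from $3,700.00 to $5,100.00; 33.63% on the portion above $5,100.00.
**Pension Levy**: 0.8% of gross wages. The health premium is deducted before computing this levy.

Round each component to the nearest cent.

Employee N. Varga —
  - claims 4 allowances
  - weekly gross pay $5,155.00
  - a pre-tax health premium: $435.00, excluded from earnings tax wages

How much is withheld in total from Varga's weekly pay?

$799.12

Earnings Tax: taxable = $5,155.00 − $435.00 − 4×$96.00 = $4,336.00
  $583.09 + 28.03% × ($4,336.00 − $3,700.00) = $583.09 + 28.03% × $636.00 = $761.36
Pension Levy: 0.8% × $4,720.00 = $37.76
Total: $761.36 + $37.76 = $799.12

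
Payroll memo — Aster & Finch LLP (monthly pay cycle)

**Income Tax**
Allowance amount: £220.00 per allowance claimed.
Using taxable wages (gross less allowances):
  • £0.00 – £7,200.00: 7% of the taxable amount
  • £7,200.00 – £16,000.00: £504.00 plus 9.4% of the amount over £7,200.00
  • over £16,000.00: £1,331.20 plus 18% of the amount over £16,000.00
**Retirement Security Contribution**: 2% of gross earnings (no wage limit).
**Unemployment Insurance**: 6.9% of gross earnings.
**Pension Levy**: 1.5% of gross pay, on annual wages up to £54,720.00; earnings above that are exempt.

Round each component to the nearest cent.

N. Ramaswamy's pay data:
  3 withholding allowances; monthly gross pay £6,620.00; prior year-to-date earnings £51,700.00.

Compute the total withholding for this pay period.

£1,051.68

Income Tax: taxable = £6,620.00 − 3×£220.00 = £5,960.00
  7% × £5,960.00 = £417.20
Retirement Security Contribution: 2% × £6,620.00 = £132.40
Unemployment Insurance: 6.9% × £6,620.00 = £456.78
Pension Levy: cap £54,720.00 − YTD £51,700.00 = £3,020.00 subject; 1.5% × £3,020.00 = £45.30
Total: £417.20 + £132.40 + £456.78 + £45.30 = £1,051.68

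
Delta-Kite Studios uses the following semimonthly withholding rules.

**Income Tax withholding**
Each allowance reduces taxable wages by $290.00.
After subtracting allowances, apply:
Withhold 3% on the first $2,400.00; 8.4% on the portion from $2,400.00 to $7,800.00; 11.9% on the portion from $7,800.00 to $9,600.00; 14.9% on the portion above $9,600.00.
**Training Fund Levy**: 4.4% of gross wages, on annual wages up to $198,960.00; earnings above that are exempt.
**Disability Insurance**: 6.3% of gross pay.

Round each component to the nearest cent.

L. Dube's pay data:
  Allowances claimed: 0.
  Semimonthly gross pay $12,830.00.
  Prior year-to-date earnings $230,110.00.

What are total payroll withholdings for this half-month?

$2,029.36

Income Tax: taxable = $12,830.00
  $739.80 + 14.9% × ($12,830.00 − $9,600.00) = $739.80 + 14.9% × $3,230.00 = $1,221.07
Training Fund Levy: YTD $230,110.00 ≥ cap $198,960.00 → $0.00
Disability Insurance: 6.3% × $12,830.00 = $808.29
Total: $1,221.07 + $0.00 + $808.29 = $2,029.36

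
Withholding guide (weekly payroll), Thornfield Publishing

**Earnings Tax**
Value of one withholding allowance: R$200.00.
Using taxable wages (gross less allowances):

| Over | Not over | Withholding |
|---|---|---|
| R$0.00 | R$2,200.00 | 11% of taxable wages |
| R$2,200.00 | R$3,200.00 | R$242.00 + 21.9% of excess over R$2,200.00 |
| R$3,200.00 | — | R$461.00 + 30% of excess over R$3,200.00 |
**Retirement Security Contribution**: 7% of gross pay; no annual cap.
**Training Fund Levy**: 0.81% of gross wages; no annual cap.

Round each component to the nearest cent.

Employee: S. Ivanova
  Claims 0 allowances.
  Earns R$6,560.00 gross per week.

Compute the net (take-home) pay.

R$4,578.66

Earnings Tax: taxable = R$6,560.00
  R$461.00 + 30% × (R$6,560.00 − R$3,200.00) = R$461.00 + 30% × R$3,360.00 = R$1,469.00
Retirement Security Contribution: 7% × R$6,560.00 = R$459.20
Training Fund Levy: 0.81% × R$6,560.00 = R$53.14
Total withheld: R$1,469.00 + R$459.20 + R$53.14 = R$1,981.34
Net pay: R$6,560.00 − R$1,981.34 = R$4,578.66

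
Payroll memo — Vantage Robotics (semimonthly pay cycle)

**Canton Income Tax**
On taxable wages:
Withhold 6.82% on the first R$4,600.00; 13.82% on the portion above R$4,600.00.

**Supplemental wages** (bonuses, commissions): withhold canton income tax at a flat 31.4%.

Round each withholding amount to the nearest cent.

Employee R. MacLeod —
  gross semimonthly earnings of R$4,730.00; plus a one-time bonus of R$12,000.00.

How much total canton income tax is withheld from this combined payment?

R$4,099.69

Canton Income Tax: taxable = R$4,730.00
  R$313.72 + 13.82% × (R$4,730.00 − R$4,600.00) = R$313.72 + 13.82% × R$130.00 = R$331.69
Supplemental (31.4% flat on bonus): 31.4% × R$12,000.00 = R$3,768.00
Total canton income tax: R$331.69 + R$3,768.00 = R$4,099.69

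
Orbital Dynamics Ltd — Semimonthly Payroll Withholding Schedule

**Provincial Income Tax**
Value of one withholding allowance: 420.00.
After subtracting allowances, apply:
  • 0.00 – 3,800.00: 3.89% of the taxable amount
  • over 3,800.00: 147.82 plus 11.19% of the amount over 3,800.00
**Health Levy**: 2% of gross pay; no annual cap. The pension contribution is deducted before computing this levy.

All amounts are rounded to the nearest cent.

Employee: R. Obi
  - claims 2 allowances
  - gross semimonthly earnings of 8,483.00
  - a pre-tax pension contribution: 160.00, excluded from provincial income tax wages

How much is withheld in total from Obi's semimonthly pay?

726.41

Provincial Income Tax: taxable = 8,483.00 − 160.00 − 2×420.00 = 7,483.00
  147.82 + 11.19% × (7,483.00 − 3,800.00) = 147.82 + 11.19% × 3,683.00 = 559.95
Health Levy: 2% × 8,323.00 = 166.46
Total: 559.95 + 166.46 = 726.41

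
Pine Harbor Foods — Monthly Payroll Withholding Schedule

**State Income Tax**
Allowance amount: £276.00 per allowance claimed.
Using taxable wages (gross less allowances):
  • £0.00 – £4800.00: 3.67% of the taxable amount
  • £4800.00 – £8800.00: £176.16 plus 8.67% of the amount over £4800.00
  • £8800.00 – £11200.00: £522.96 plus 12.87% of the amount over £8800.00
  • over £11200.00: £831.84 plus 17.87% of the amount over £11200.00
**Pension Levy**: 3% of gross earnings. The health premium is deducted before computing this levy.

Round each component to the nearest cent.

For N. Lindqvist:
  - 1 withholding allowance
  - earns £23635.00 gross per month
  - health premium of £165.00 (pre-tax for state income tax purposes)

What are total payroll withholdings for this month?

State Income Tax: taxable = £23635.00 − £165.00 − 1×£276.00 = £23194.00
  £831.84 + 17.87% × (£23194.00 − £11200.00) = £831.84 + 17.87% × £11994.00 = £2975.17
Pension Levy: 3% × £23470.00 = £704.10
Total: £2975.17 + £704.10 = £3679.27

£3679.27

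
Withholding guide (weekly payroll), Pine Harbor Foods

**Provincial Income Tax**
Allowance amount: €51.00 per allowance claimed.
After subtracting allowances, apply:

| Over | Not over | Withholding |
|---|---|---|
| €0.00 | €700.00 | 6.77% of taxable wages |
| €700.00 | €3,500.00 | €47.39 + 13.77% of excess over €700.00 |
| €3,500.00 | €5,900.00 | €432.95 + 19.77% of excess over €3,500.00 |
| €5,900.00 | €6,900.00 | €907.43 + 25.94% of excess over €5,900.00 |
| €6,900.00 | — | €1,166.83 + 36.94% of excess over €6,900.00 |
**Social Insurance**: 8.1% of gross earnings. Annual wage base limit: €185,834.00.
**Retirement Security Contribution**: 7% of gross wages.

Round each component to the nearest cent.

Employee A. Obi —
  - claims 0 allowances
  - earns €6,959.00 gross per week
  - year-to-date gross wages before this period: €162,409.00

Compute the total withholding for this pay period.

Provincial Income Tax: taxable = €6,959.00
  €1,166.83 + 36.94% × (€6,959.00 − €6,900.00) = €1,166.83 + 36.94% × €59.00 = €1,188.62
Social Insurance: 8.1% × €6,959.00 = €563.68
Retirement Security Contribution: 7% × €6,959.00 = €487.13
Total: €1,188.62 + €563.68 + €487.13 = €2,239.43

€2,239.43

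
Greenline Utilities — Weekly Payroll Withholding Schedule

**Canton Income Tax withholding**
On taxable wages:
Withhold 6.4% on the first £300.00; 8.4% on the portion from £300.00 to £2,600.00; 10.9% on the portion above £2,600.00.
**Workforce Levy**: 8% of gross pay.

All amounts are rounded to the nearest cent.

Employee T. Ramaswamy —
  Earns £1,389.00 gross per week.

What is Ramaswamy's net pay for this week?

Canton Income Tax: taxable = £1,389.00
  £19.20 + 8.4% × (£1,389.00 − £300.00) = £19.20 + 8.4% × £1,089.00 = £110.68
Workforce Levy: 8% × £1,389.00 = £111.12
Total withheld: £110.68 + £111.12 = £221.80
Net pay: £1,389.00 − £221.80 = £1,167.20

£1,167.20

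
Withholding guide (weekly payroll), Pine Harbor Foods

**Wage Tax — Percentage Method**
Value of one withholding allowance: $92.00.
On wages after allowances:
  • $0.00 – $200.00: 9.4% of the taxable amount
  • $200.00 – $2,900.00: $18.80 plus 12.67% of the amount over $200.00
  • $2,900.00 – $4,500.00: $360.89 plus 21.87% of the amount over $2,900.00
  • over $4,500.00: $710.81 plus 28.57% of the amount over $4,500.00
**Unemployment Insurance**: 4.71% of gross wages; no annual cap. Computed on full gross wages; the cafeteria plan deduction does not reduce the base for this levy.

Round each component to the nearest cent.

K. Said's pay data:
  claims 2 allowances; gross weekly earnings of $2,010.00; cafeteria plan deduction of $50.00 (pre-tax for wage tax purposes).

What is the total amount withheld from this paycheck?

$313.15

Wage Tax: taxable = $2,010.00 − $50.00 − 2×$92.00 = $1,776.00
  $18.80 + 12.67% × ($1,776.00 − $200.00) = $18.80 + 12.67% × $1,576.00 = $218.48
Unemployment Insurance: 4.71% × $2,010.00 = $94.67
Total: $218.48 + $94.67 = $313.15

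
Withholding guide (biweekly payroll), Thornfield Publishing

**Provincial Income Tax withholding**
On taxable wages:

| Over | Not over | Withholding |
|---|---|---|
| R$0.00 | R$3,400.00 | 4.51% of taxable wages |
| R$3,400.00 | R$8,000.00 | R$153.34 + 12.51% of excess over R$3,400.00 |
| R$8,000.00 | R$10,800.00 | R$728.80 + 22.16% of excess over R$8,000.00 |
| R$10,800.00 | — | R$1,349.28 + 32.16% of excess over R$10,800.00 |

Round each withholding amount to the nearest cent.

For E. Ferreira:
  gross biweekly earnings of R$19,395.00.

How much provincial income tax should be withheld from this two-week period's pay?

Provincial Income Tax: taxable = R$19,395.00
  R$1,349.28 + 32.16% × (R$19,395.00 − R$10,800.00) = R$1,349.28 + 32.16% × R$8,595.00 = R$4,113.43

R$4,113.43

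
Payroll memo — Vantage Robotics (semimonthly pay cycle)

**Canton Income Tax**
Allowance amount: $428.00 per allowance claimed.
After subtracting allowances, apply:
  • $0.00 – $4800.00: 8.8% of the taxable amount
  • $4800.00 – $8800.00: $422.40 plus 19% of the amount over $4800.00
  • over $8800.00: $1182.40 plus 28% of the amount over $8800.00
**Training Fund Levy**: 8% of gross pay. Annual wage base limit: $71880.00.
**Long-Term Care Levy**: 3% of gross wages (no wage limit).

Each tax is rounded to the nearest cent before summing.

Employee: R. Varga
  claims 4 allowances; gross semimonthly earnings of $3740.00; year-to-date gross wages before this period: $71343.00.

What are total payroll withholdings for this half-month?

$333.62

Canton Income Tax: taxable = $3740.00 − 4×$428.00 = $2028.00
  8.8% × $2028.00 = $178.46
Training Fund Levy: cap $71880.00 − YTD $71343.00 = $537.00 subject; 8% × $537.00 = $42.96
Long-Term Care Levy: 3% × $3740.00 = $112.20
Total: $178.46 + $42.96 + $112.20 = $333.62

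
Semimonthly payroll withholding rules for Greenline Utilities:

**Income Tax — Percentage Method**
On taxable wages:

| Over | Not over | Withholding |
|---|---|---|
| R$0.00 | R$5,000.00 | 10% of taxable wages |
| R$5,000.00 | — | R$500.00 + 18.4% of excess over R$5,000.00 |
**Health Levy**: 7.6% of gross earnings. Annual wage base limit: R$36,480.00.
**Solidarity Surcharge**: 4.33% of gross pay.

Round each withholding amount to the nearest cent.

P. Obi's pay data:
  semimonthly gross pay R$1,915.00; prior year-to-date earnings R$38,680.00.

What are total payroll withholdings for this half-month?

Income Tax: taxable = R$1,915.00
  10% × R$1,915.00 = R$191.50
Health Levy: YTD R$38,680.00 ≥ cap R$36,480.00 → R$0.00
Solidarity Surcharge: 4.33% × R$1,915.00 = R$82.92
Total: R$191.50 + R$0.00 + R$82.92 = R$274.42

R$274.42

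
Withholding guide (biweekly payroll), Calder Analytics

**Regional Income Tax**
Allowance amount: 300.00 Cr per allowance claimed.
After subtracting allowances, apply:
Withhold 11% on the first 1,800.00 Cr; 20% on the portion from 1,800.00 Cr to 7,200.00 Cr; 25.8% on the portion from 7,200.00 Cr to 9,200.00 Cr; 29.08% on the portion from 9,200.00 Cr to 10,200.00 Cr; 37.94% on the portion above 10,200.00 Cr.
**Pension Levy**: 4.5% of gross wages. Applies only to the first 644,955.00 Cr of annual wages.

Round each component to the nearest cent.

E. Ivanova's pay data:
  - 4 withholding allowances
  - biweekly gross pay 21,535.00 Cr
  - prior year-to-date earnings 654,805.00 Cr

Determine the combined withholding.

Regional Income Tax: taxable = 21,535.00 Cr − 4×300.00 Cr = 20,335.00 Cr
  2,084.80 Cr + 37.94% × (20,335.00 Cr − 10,200.00 Cr) = 2,084.80 Cr + 37.94% × 10,135.00 Cr = 5,930.02 Cr
Pension Levy: YTD 654,805.00 Cr ≥ cap 644,955.00 Cr → 0.00 Cr
Total: 5,930.02 Cr + 0.00 Cr = 5,930.02 Cr

5,930.02 Cr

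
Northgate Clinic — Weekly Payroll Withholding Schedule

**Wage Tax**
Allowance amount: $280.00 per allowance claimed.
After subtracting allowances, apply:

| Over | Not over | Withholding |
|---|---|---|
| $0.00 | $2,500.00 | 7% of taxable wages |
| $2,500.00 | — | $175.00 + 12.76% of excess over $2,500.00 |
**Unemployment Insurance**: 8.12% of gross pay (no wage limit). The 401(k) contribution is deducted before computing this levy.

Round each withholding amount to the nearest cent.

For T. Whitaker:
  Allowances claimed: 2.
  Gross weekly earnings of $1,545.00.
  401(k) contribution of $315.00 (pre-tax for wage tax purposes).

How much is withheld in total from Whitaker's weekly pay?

Wage Tax: taxable = $1,545.00 − $315.00 − 2×$280.00 = $670.00
  7% × $670.00 = $46.90
Unemployment Insurance: 8.12% × $1,230.00 = $99.88
Total: $46.90 + $99.88 = $146.78

$146.78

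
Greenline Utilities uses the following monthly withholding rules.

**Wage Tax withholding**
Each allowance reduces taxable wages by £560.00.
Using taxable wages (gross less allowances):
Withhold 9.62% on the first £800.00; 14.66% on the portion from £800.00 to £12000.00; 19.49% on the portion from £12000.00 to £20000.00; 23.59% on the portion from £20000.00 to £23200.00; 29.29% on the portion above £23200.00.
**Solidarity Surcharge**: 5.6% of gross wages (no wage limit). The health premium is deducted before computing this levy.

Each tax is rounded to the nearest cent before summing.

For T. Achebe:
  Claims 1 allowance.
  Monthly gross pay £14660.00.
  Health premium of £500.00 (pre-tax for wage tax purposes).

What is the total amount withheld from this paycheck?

£2823.68

Wage Tax: taxable = £14660.00 − £500.00 − 1×£560.00 = £13600.00
  £1718.88 + 19.49% × (£13600.00 − £12000.00) = £1718.88 + 19.49% × £1600.00 = £2030.72
Solidarity Surcharge: 5.6% × £14160.00 = £792.96
Total: £2030.72 + £792.96 = £2823.68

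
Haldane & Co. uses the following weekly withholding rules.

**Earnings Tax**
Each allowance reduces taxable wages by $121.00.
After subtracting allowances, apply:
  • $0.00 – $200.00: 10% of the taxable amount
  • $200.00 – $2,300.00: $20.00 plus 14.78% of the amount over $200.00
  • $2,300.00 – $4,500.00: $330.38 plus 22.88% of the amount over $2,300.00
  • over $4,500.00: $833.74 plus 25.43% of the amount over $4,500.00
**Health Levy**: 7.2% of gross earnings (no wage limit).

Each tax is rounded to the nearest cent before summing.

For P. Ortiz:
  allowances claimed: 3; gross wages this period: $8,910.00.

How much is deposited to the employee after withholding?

$6,405.59

Earnings Tax: taxable = $8,910.00 − 3×$121.00 = $8,547.00
  $833.74 + 25.43% × ($8,547.00 − $4,500.00) = $833.74 + 25.43% × $4,047.00 = $1,862.89
Health Levy: 7.2% × $8,910.00 = $641.52
Total withheld: $1,862.89 + $641.52 = $2,504.41
Net pay: $8,910.00 − $2,504.41 = $6,405.59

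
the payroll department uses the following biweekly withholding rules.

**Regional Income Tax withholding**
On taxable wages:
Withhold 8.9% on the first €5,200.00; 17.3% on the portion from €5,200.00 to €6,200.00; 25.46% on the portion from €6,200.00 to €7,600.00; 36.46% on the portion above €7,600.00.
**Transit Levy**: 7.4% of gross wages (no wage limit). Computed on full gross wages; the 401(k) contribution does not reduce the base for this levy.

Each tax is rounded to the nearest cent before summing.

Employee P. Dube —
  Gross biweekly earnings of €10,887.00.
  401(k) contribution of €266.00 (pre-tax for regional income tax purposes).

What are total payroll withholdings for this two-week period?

€2,899.34

Regional Income Tax: taxable = €10,887.00 − €266.00 = €10,621.00
  €992.24 + 36.46% × (€10,621.00 − €7,600.00) = €992.24 + 36.46% × €3,021.00 = €2,093.70
Transit Levy: 7.4% × €10,887.00 = €805.64
Total: €2,093.70 + €805.64 = €2,899.34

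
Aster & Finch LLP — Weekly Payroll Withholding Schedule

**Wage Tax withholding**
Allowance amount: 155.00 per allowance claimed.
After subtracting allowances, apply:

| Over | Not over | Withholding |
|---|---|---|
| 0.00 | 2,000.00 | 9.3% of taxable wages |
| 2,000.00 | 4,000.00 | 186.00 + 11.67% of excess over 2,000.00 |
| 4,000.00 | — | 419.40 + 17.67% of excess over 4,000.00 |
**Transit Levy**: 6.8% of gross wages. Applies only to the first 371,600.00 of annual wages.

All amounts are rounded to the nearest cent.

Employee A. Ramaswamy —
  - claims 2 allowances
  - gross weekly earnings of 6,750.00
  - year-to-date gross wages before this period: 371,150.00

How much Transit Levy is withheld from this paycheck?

Transit Levy: cap 371,600.00 − YTD 371,150.00 = 450.00 subject; 6.8% × 450.00 = 30.60

30.60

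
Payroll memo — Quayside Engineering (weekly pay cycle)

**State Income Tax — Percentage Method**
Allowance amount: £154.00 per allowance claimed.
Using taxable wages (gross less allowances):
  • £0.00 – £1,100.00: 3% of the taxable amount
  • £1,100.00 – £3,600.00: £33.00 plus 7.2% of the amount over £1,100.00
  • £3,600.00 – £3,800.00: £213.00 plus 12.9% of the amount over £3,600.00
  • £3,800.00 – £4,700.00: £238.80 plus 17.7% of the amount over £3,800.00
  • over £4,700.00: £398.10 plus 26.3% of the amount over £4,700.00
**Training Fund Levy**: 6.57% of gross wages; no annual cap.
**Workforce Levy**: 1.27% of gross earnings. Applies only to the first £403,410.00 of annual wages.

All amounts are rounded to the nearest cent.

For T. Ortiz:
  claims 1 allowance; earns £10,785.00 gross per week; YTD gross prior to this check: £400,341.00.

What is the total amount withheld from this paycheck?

£2,705.50

State Income Tax: taxable = £10,785.00 − 1×£154.00 = £10,631.00
  £398.10 + 26.3% × (£10,631.00 − £4,700.00) = £398.10 + 26.3% × £5,931.00 = £1,957.95
Training Fund Levy: 6.57% × £10,785.00 = £708.57
Workforce Levy: cap £403,410.00 − YTD £400,341.00 = £3,069.00 subject; 1.27% × £3,069.00 = £38.98
Total: £1,957.95 + £708.57 + £38.98 = £2,705.50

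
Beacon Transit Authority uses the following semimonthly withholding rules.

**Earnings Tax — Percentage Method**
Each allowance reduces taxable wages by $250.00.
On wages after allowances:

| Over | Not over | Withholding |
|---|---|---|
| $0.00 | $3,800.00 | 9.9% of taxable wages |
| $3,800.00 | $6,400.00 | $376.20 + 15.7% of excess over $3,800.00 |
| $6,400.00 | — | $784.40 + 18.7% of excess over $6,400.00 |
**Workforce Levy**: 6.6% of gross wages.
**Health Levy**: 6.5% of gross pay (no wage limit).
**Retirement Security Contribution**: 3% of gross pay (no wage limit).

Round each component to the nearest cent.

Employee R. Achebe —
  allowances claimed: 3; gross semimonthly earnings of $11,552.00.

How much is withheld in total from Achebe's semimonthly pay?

Earnings Tax: taxable = $11,552.00 − 3×$250.00 = $10,802.00
  $784.40 + 18.7% × ($10,802.00 − $6,400.00) = $784.40 + 18.7% × $4,402.00 = $1,607.57
Workforce Levy: 6.6% × $11,552.00 = $762.43
Health Levy: 6.5% × $11,552.00 = $750.88
Retirement Security Contribution: 3% × $11,552.00 = $346.56
Total: $1,607.57 + $762.43 + $750.88 + $346.56 = $3,467.44

$3,467.44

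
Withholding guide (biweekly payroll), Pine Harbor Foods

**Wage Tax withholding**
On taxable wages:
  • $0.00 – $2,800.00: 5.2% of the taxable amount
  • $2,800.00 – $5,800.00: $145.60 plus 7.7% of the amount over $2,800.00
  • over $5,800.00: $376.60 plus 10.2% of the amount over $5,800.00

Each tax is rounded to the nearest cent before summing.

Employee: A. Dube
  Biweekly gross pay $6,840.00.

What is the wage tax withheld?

Wage Tax: taxable = $6,840.00
  $376.60 + 10.2% × ($6,840.00 − $5,800.00) = $376.60 + 10.2% × $1,040.00 = $482.68

$482.68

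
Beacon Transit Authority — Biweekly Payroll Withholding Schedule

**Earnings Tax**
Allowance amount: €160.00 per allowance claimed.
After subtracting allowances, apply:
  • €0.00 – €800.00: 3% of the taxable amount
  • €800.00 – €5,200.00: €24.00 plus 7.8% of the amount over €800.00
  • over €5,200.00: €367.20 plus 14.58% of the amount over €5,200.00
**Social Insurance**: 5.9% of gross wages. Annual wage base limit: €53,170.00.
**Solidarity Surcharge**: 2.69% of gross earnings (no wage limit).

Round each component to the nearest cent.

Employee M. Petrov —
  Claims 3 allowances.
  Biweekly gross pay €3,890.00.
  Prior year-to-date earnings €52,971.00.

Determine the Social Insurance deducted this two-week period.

€11.74

Social Insurance: cap €53,170.00 − YTD €52,971.00 = €199.00 subject; 5.9% × €199.00 = €11.74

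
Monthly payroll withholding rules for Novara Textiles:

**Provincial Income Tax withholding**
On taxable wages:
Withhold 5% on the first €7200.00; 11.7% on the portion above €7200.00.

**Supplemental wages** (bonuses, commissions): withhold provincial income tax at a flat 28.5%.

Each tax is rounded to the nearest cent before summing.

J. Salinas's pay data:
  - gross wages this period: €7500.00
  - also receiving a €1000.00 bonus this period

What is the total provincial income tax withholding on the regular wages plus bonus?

€680.10

Provincial Income Tax: taxable = €7500.00
  €360.00 + 11.7% × (€7500.00 − €7200.00) = €360.00 + 11.7% × €300.00 = €395.10
Supplemental (28.5% flat on bonus): 28.5% × €1000.00 = €285.00
Total provincial income tax: €395.10 + €285.00 = €680.10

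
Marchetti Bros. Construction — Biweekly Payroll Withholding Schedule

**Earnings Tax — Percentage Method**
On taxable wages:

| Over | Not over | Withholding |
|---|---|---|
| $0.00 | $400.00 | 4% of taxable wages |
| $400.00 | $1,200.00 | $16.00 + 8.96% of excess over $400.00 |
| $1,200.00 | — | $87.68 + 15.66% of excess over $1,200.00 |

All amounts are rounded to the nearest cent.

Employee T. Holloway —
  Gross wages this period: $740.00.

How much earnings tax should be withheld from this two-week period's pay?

$46.46

Earnings Tax: taxable = $740.00
  $16.00 + 8.96% × ($740.00 − $400.00) = $16.00 + 8.96% × $340.00 = $46.46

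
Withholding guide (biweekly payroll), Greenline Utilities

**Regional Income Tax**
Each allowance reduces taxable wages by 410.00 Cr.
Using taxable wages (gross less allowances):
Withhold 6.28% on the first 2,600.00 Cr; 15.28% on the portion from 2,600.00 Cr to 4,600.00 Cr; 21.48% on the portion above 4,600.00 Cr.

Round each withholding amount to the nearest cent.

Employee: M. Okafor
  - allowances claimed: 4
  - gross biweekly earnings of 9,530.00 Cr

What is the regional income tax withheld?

Regional Income Tax: taxable = 9,530.00 Cr − 4×410.00 Cr = 7,890.00 Cr
  468.88 Cr + 21.48% × (7,890.00 Cr − 4,600.00 Cr) = 468.88 Cr + 21.48% × 3,290.00 Cr = 1,175.57 Cr

1,175.57 Cr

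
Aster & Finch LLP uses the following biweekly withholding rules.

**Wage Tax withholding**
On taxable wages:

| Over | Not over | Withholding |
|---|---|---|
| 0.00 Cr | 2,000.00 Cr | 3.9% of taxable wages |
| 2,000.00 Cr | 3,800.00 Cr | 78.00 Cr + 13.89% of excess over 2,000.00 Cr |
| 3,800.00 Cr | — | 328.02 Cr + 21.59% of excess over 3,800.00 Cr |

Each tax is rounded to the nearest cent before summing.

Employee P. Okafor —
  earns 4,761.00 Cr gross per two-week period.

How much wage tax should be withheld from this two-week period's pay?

Wage Tax: taxable = 4,761.00 Cr
  328.02 Cr + 21.59% × (4,761.00 Cr − 3,800.00 Cr) = 328.02 Cr + 21.59% × 961.00 Cr = 535.50 Cr

535.50 Cr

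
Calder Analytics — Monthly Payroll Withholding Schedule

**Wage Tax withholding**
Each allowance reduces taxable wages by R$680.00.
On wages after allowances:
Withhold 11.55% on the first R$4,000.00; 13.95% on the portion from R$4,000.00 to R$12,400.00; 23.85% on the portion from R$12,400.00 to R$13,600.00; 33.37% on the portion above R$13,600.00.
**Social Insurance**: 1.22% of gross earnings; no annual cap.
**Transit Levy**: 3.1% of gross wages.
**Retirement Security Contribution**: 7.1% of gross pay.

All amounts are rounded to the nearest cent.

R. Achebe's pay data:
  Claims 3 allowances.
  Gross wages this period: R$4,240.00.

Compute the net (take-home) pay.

R$3,501.69

Wage Tax: taxable = R$4,240.00 − 3×R$680.00 = R$2,200.00
  11.55% × R$2,200.00 = R$254.10
Social Insurance: 1.22% × R$4,240.00 = R$51.73
Transit Levy: 3.1% × R$4,240.00 = R$131.44
Retirement Security Contribution: 7.1% × R$4,240.00 = R$301.04
Total withheld: R$254.10 + R$51.73 + R$131.44 + R$301.04 = R$738.31
Net pay: R$4,240.00 − R$738.31 = R$3,501.69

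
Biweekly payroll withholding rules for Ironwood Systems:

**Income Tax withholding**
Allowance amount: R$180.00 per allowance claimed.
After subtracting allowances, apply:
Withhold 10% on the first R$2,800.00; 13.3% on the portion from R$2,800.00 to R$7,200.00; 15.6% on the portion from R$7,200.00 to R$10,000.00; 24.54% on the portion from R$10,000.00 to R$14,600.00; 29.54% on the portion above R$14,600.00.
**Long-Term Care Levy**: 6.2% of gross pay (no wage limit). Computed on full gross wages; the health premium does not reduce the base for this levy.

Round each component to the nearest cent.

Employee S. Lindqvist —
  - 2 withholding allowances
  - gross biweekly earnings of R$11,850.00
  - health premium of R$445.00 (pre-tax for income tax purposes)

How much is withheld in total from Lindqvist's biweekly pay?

R$2,293.14

Income Tax: taxable = R$11,850.00 − R$445.00 − 2×R$180.00 = R$11,045.00
  R$1,302.00 + 24.54% × (R$11,045.00 − R$10,000.00) = R$1,302.00 + 24.54% × R$1,045.00 = R$1,558.44
Long-Term Care Levy: 6.2% × R$11,850.00 = R$734.70
Total: R$1,558.44 + R$734.70 = R$2,293.14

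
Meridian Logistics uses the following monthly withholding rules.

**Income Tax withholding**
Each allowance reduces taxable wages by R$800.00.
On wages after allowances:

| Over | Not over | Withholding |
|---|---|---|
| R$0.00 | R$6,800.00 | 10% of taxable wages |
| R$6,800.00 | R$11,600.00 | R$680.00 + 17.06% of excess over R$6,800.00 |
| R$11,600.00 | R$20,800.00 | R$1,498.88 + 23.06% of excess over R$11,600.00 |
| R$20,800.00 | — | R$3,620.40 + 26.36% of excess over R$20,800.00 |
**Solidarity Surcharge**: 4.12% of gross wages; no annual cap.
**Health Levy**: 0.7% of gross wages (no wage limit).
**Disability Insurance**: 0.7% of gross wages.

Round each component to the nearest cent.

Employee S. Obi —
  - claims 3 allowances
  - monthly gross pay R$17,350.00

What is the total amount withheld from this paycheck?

Income Tax: taxable = R$17,350.00 − 3×R$800.00 = R$14,950.00
  R$1,498.88 + 23.06% × (R$14,950.00 − R$11,600.00) = R$1,498.88 + 23.06% × R$3,350.00 = R$2,271.39
Solidarity Surcharge: 4.12% × R$17,350.00 = R$714.82
Health Levy: 0.7% × R$17,350.00 = R$121.45
Disability Insurance: 0.7% × R$17,350.00 = R$121.45
Total: R$2,271.39 + R$714.82 + R$121.45 + R$121.45 = R$3,229.11

R$3,229.11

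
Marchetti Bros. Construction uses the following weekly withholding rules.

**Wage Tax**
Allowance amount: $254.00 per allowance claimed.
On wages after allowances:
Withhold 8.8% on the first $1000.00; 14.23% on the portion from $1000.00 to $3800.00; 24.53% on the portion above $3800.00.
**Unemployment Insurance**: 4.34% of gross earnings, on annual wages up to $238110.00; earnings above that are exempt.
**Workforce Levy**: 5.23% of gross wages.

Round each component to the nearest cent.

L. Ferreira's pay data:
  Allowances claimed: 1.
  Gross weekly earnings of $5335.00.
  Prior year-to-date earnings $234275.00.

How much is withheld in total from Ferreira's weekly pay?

Wage Tax: taxable = $5335.00 − 1×$254.00 = $5081.00
  $486.44 + 24.53% × ($5081.00 − $3800.00) = $486.44 + 24.53% × $1281.00 = $800.67
Unemployment Insurance: cap $238110.00 − YTD $234275.00 = $3835.00 subject; 4.34% × $3835.00 = $166.44
Workforce Levy: 5.23% × $5335.00 = $279.02
Total: $800.67 + $166.44 + $279.02 = $1246.13

$1246.13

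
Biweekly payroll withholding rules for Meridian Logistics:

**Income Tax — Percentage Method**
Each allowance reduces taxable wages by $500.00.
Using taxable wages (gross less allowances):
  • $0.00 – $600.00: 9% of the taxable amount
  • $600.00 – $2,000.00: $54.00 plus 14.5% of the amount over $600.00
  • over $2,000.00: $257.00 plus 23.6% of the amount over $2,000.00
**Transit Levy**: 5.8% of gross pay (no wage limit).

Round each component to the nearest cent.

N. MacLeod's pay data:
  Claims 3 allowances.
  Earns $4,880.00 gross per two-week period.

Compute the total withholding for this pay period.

$865.72

Income Tax: taxable = $4,880.00 − 3×$500.00 = $3,380.00
  $257.00 + 23.6% × ($3,380.00 − $2,000.00) = $257.00 + 23.6% × $1,380.00 = $582.68
Transit Levy: 5.8% × $4,880.00 = $283.04
Total: $582.68 + $283.04 = $865.72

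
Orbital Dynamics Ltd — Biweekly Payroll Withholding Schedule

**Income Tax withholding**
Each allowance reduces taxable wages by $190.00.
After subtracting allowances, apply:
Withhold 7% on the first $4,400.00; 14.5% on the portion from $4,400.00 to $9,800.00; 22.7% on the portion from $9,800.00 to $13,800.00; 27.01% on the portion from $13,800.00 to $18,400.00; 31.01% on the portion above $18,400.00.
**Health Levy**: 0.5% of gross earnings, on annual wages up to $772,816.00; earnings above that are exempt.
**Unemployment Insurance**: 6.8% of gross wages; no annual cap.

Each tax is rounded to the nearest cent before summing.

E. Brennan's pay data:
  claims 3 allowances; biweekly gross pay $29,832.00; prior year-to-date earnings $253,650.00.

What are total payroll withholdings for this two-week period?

Income Tax: taxable = $29,832.00 − 3×$190.00 = $29,262.00
  $3,241.46 + 31.01% × ($29,262.00 − $18,400.00) = $3,241.46 + 31.01% × $10,862.00 = $6,609.77
Health Levy: 0.5% × $29,832.00 = $149.16
Unemployment Insurance: 6.8% × $29,832.00 = $2,028.58
Total: $6,609.77 + $149.16 + $2,028.58 = $8,787.51

$8,787.51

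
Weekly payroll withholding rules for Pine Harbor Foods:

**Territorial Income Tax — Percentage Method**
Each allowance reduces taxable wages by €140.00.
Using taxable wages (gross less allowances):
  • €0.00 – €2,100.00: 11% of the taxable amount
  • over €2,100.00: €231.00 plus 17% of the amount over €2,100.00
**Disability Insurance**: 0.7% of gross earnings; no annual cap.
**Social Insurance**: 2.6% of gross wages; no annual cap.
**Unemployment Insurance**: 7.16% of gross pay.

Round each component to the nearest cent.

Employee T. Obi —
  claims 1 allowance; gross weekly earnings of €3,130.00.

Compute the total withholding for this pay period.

Territorial Income Tax: taxable = €3,130.00 − 1×€140.00 = €2,990.00
  €231.00 + 17% × (€2,990.00 − €2,100.00) = €231.00 + 17% × €890.00 = €382.30
Disability Insurance: 0.7% × €3,130.00 = €21.91
Social Insurance: 2.6% × €3,130.00 = €81.38
Unemployment Insurance: 7.16% × €3,130.00 = €224.11
Total: €382.30 + €21.91 + €81.38 + €224.11 = €709.70

€709.70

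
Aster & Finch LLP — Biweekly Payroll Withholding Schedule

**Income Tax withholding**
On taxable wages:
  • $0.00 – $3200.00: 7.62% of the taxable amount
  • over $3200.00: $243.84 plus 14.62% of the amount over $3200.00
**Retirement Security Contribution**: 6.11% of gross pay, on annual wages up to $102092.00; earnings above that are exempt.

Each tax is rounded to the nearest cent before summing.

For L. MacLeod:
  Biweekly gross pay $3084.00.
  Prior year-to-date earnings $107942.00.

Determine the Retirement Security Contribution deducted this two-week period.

Retirement Security Contribution: YTD $107942.00 ≥ cap $102092.00 → $0.00

$0.00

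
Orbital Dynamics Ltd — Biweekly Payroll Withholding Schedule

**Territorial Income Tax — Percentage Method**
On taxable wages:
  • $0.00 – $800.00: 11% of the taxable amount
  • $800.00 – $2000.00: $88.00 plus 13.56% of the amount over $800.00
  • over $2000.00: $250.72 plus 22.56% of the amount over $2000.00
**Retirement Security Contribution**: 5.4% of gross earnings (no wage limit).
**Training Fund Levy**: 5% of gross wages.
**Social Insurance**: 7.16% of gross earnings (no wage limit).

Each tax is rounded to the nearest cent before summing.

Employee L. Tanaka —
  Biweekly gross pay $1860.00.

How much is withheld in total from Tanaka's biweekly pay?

Territorial Income Tax: taxable = $1860.00
  $88.00 + 13.56% × ($1860.00 − $800.00) = $88.00 + 13.56% × $1060.00 = $231.74
Retirement Security Contribution: 5.4% × $1860.00 = $100.44
Training Fund Levy: 5% × $1860.00 = $93.00
Social Insurance: 7.16% × $1860.00 = $133.18
Total: $231.74 + $100.44 + $93.00 + $133.18 = $558.36

$558.36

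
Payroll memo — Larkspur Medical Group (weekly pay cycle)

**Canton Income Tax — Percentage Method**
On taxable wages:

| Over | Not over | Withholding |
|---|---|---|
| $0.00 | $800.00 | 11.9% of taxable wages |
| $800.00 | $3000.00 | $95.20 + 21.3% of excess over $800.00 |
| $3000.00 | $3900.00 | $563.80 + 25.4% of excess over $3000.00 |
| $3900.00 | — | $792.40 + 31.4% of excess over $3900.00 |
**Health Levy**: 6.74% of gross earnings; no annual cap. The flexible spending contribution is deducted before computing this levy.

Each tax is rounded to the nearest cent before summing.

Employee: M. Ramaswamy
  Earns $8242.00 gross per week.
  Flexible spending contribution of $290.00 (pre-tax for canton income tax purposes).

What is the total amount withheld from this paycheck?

Canton Income Tax: taxable = $8242.00 − $290.00 = $7952.00
  $792.40 + 31.4% × ($7952.00 − $3900.00) = $792.40 + 31.4% × $4052.00 = $2064.73
Health Levy: 6.74% × $7952.00 = $535.96
Total: $2064.73 + $535.96 = $2600.69

$2600.69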